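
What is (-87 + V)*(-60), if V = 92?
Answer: -300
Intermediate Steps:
(-87 + V)*(-60) = (-87 + 92)*(-60) = 5*(-60) = -300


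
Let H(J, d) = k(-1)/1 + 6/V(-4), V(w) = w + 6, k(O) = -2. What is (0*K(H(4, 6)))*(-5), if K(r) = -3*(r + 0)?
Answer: 0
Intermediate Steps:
V(w) = 6 + w
H(J, d) = 1 (H(J, d) = -2/1 + 6/(6 - 4) = -2*1 + 6/2 = -2 + 6*(½) = -2 + 3 = 1)
K(r) = -3*r
(0*K(H(4, 6)))*(-5) = (0*(-3*1))*(-5) = (0*(-3))*(-5) = 0*(-5) = 0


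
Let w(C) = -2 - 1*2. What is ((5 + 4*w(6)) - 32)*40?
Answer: -1720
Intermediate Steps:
w(C) = -4 (w(C) = -2 - 2 = -4)
((5 + 4*w(6)) - 32)*40 = ((5 + 4*(-4)) - 32)*40 = ((5 - 16) - 32)*40 = (-11 - 32)*40 = -43*40 = -1720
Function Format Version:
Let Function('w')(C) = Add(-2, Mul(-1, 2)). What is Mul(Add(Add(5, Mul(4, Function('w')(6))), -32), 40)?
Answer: -1720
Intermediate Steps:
Function('w')(C) = -4 (Function('w')(C) = Add(-2, -2) = -4)
Mul(Add(Add(5, Mul(4, Function('w')(6))), -32), 40) = Mul(Add(Add(5, Mul(4, -4)), -32), 40) = Mul(Add(Add(5, -16), -32), 40) = Mul(Add(-11, -32), 40) = Mul(-43, 40) = -1720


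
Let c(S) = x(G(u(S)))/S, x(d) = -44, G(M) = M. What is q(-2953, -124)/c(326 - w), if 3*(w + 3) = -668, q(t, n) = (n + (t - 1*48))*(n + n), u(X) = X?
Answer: -320656250/33 ≈ -9.7169e+6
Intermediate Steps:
q(t, n) = 2*n*(-48 + n + t) (q(t, n) = (n + (t - 48))*(2*n) = (n + (-48 + t))*(2*n) = (-48 + n + t)*(2*n) = 2*n*(-48 + n + t))
w = -677/3 (w = -3 + (1/3)*(-668) = -3 - 668/3 = -677/3 ≈ -225.67)
c(S) = -44/S
q(-2953, -124)/c(326 - w) = (2*(-124)*(-48 - 124 - 2953))/((-44/(326 - 1*(-677/3)))) = (2*(-124)*(-3125))/((-44/(326 + 677/3))) = 775000/((-44/1655/3)) = 775000/((-44*3/1655)) = 775000/(-132/1655) = 775000*(-1655/132) = -320656250/33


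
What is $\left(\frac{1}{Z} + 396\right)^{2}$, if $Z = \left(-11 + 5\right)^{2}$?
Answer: $\frac{203262049}{1296} \approx 1.5684 \cdot 10^{5}$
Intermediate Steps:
$Z = 36$ ($Z = \left(-6\right)^{2} = 36$)
$\left(\frac{1}{Z} + 396\right)^{2} = \left(\frac{1}{36} + 396\right)^{2} = \left(\frac{14257}{36}\right)^{2} = \frac{203262049}{1296}$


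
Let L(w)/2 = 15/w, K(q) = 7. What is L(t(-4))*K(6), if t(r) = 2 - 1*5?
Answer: -70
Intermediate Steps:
t(r) = -3 (t(r) = 2 - 5 = -3)
L(w) = 30/w (L(w) = 2*(15/w) = 30/w)
L(t(-4))*K(6) = (30/(-3))*7 = (30*(-1/3))*7 = -10*7 = -70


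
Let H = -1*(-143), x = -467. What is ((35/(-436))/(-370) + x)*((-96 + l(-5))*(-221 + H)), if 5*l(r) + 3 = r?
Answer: -71690122998/20165 ≈ -3.5552e+6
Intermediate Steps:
l(r) = -⅗ + r/5
H = 143
((35/(-436))/(-370) + x)*((-96 + l(-5))*(-221 + H)) = ((35/(-436))/(-370) - 467)*((-96 + (-⅗ + (⅕)*(-5)))*(-221 + 143)) = ((35*(-1/436))*(-1/370) - 467)*((-96 + (-⅗ - 1))*(-78)) = (-35/436*(-1/370) - 467)*((-96 - 8/5)*(-78)) = (7/32264 - 467)*(-488/5*(-78)) = -15067281/32264*38064/5 = -71690122998/20165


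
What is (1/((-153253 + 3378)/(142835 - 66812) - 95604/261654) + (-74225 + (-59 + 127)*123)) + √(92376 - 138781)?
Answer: -510244905188384/7747249357 + I*√46405 ≈ -65861.0 + 215.42*I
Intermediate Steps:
(1/((-153253 + 3378)/(142835 - 66812) - 95604/261654) + (-74225 + (-59 + 127)*123)) + √(92376 - 138781) = (1/(-149875/76023 - 95604*1/261654) + (-74225 + 68*123)) + √(-46405) = (1/(-149875*1/76023 - 15934/43609) + (-74225 + 8364)) + I*√46405 = (1/(-149875/76023 - 15934/43609) - 65861) + I*√46405 = (1/(-7747249357/3315287007) - 65861) + I*√46405 = (-3315287007/7747249357 - 65861) + I*√46405 = -510244905188384/7747249357 + I*√46405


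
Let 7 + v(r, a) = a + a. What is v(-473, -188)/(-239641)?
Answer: 383/239641 ≈ 0.0015982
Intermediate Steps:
v(r, a) = -7 + 2*a (v(r, a) = -7 + (a + a) = -7 + 2*a)
v(-473, -188)/(-239641) = (-7 + 2*(-188))/(-239641) = (-7 - 376)*(-1/239641) = -383*(-1/239641) = 383/239641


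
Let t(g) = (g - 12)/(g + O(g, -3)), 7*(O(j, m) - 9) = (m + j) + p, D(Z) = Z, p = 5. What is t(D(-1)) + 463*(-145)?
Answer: -3826786/57 ≈ -67137.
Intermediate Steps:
O(j, m) = 68/7 + j/7 + m/7 (O(j, m) = 9 + ((m + j) + 5)/7 = 9 + ((j + m) + 5)/7 = 9 + (5 + j + m)/7 = 9 + (5/7 + j/7 + m/7) = 68/7 + j/7 + m/7)
t(g) = (-12 + g)/(65/7 + 8*g/7) (t(g) = (g - 12)/(g + (68/7 + g/7 + (⅐)*(-3))) = (-12 + g)/(g + (68/7 + g/7 - 3/7)) = (-12 + g)/(g + (65/7 + g/7)) = (-12 + g)/(65/7 + 8*g/7))
t(D(-1)) + 463*(-145) = 7*(-12 - 1)/(65 + 8*(-1)) + 463*(-145) = 7*(-13)/(65 - 8) - 67135 = 7*(-13)/57 - 67135 = 7*(1/57)*(-13) - 67135 = -91/57 - 67135 = -3826786/57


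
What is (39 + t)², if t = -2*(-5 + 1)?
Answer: 2209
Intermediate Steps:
t = 8 (t = -2*(-4) = 8)
(39 + t)² = (39 + 8)² = 47² = 2209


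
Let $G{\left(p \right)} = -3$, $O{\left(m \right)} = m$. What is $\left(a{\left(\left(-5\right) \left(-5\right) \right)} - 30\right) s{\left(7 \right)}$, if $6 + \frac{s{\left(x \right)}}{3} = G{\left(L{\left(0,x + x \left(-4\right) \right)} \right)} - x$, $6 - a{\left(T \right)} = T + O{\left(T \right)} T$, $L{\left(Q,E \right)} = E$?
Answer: $32352$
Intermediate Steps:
$a{\left(T \right)} = 6 - T - T^{2}$ ($a{\left(T \right)} = 6 - \left(T + T T\right) = 6 - \left(T + T^{2}\right) = 6 - T - T^{2}$)
$s{\left(x \right)} = -27 - 3 x$ ($s{\left(x \right)} = -18 + 3 \left(-3 - x\right) = -18 - \left(9 + 3 x\right) = -27 - 3 x$)
$\left(a{\left(\left(-5\right) \left(-5\right) \right)} - 30\right) s{\left(7 \right)} = \left(\left(6 - \left(-5\right) \left(-5\right) - \left(\left(-5\right) \left(-5\right)\right)^{2}\right) - 30\right) \left(-27 - 21\right) = \left(\left(6 - 25 - 25^{2}\right) - 30\right) \left(-27 - 21\right) = \left(\left(6 - 25 - 625\right) - 30\right) \left(-48\right) = \left(-644 - 30\right) \left(-48\right) = \left(-674\right) \left(-48\right) = 32352$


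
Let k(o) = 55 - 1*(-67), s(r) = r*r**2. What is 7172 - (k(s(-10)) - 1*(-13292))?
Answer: -6242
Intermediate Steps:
s(r) = r**3
k(o) = 122 (k(o) = 55 + 67 = 122)
7172 - (k(s(-10)) - 1*(-13292)) = 7172 - (122 - 1*(-13292)) = 7172 - (122 + 13292) = 7172 - 1*13414 = 7172 - 13414 = -6242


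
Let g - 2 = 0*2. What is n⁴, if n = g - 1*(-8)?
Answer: 10000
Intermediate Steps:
g = 2 (g = 2 + 0*2 = 2 + 0 = 2)
n = 10 (n = 2 - 1*(-8) = 2 + 8 = 10)
n⁴ = 10⁴ = 10000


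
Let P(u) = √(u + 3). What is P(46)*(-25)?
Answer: -175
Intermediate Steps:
P(u) = √(3 + u)
P(46)*(-25) = √(3 + 46)*(-25) = √49*(-25) = 7*(-25) = -175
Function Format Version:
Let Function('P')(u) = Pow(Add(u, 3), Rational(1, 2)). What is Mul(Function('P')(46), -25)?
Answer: -175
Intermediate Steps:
Function('P')(u) = Pow(Add(3, u), Rational(1, 2))
Mul(Function('P')(46), -25) = Mul(Pow(Add(3, 46), Rational(1, 2)), -25) = Mul(Pow(49, Rational(1, 2)), -25) = Mul(7, -25) = -175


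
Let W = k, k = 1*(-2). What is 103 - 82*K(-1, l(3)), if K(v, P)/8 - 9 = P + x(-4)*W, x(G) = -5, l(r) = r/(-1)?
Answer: -10393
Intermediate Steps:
k = -2
W = -2
l(r) = -r (l(r) = r*(-1) = -r)
K(v, P) = 152 + 8*P (K(v, P) = 72 + 8*(P - 5*(-2)) = 72 + 8*(P + 10) = 72 + 8*(10 + P) = 72 + (80 + 8*P) = 152 + 8*P)
103 - 82*K(-1, l(3)) = 103 - 82*(152 + 8*(-1*3)) = 103 - 82*(152 + 8*(-3)) = 103 - 82*(152 - 24) = 103 - 82*128 = 103 - 10496 = -10393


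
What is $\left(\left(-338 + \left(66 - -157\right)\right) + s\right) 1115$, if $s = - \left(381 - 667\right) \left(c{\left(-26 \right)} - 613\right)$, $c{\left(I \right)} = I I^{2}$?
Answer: $-5800418435$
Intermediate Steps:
$c{\left(I \right)} = I^{3}$
$s = -5202054$ ($s = - \left(381 - 667\right) \left(\left(-26\right)^{3} - 613\right) = - \left(-286\right) \left(-17576 - 613\right) = - \left(-286\right) \left(-18189\right) = \left(-1\right) 5202054 = -5202054$)
$\left(\left(-338 + \left(66 - -157\right)\right) + s\right) 1115 = \left(\left(-338 + \left(66 - -157\right)\right) - 5202054\right) 1115 = \left(\left(-338 + \left(66 + 157\right)\right) - 5202054\right) 1115 = \left(\left(-338 + 223\right) - 5202054\right) 1115 = \left(-115 - 5202054\right) 1115 = \left(-5202169\right) 1115 = -5800418435$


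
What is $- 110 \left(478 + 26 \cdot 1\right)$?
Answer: $-55440$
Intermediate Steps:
$- 110 \left(478 + 26 \cdot 1\right) = - 110 \left(478 + 26\right) = \left(-110\right) 504 = -55440$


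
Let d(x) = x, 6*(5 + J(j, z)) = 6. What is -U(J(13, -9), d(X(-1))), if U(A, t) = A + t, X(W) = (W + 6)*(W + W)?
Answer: 14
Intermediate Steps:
J(j, z) = -4 (J(j, z) = -5 + (⅙)*6 = -5 + 1 = -4)
X(W) = 2*W*(6 + W) (X(W) = (6 + W)*(2*W) = 2*W*(6 + W))
-U(J(13, -9), d(X(-1))) = -(-4 + 2*(-1)*(6 - 1)) = -(-4 + 2*(-1)*5) = -(-4 - 10) = -1*(-14) = 14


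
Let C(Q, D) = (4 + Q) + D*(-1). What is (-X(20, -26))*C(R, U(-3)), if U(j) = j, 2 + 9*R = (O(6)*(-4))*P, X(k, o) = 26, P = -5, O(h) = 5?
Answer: -4186/9 ≈ -465.11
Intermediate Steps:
R = 98/9 (R = -2/9 + ((5*(-4))*(-5))/9 = -2/9 + (-20*(-5))/9 = -2/9 + (⅑)*100 = -2/9 + 100/9 = 98/9 ≈ 10.889)
C(Q, D) = 4 + Q - D (C(Q, D) = (4 + Q) - D = 4 + Q - D)
(-X(20, -26))*C(R, U(-3)) = (-1*26)*(4 + 98/9 - 1*(-3)) = -26*(4 + 98/9 + 3) = -26*161/9 = -4186/9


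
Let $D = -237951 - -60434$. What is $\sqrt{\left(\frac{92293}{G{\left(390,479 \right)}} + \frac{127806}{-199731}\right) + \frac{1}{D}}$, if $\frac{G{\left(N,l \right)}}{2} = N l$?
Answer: $\frac{i \sqrt{39082668967046831872361213715}}{315403313773470} \approx 0.6268 i$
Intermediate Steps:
$G{\left(N,l \right)} = 2 N l$
$D = -177517$ ($D = -237951 + 60434 = -177517$)
$\sqrt{\left(\frac{92293}{G{\left(390,479 \right)}} + \frac{127806}{-199731}\right) + \frac{1}{D}} = \sqrt{\left(\frac{92293}{2 \cdot 390 \cdot 479} + \frac{127806}{-199731}\right) + \frac{1}{-177517}} = \sqrt{\left(\frac{92293}{373620} + 127806 \left(- \frac{1}{199731}\right)\right) - \frac{1}{177517}} = \sqrt{\left(92293 \cdot \frac{1}{373620} - \frac{6086}{9511}\right) - \frac{1}{177517}} = \sqrt{\left(\frac{92293}{373620} - \frac{6086}{9511}\right) - \frac{1}{177517}} = \sqrt{- \frac{1396052597}{3553499820} - \frac{1}{177517}} = \sqrt{- \frac{247826622361469}{630806627546940}} = \frac{i \sqrt{39082668967046831872361213715}}{315403313773470}$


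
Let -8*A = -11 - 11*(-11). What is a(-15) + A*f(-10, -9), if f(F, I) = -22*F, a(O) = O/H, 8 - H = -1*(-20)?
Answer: -12095/4 ≈ -3023.8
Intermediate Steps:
H = -12 (H = 8 - (-1)*(-20) = 8 - 1*20 = 8 - 20 = -12)
a(O) = -O/12 (a(O) = O/(-12) = O*(-1/12) = -O/12)
A = -55/4 (A = -(-11 - 11*(-11))/8 = -(-11 + 121)/8 = -⅛*110 = -55/4 ≈ -13.750)
a(-15) + A*f(-10, -9) = -1/12*(-15) - (-605)*(-10)/2 = 5/4 - 55/4*220 = 5/4 - 3025 = -12095/4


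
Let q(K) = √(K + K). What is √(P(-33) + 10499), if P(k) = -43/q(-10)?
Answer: √(1049900 + 430*I*√5)/10 ≈ 102.46 + 0.046919*I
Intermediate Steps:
q(K) = √2*√K (q(K) = √(2*K) = √2*√K)
P(k) = 43*I*√5/10 (P(k) = -43*(-I*√5/10) = -(-43)*I*√5/10 = 43*I*√5/10)
√(P(-33) + 10499) = √(43*I*√5/10 + 10499) = √(10499 + 43*I*√5/10)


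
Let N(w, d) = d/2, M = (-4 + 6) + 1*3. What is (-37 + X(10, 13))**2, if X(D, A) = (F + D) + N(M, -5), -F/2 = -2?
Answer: 2601/4 ≈ 650.25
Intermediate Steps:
M = 5 (M = 2 + 3 = 5)
N(w, d) = d/2 (N(w, d) = d*(1/2) = d/2)
F = 4 (F = -2*(-2) = 4)
X(D, A) = 3/2 + D (X(D, A) = (4 + D) + (1/2)*(-5) = (4 + D) - 5/2 = 3/2 + D)
(-37 + X(10, 13))**2 = (-37 + (3/2 + 10))**2 = (-37 + 23/2)**2 = (-51/2)**2 = 2601/4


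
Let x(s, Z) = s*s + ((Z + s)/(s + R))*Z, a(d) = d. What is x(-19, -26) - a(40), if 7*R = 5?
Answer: 16449/64 ≈ 257.02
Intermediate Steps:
R = 5/7 (R = (1/7)*5 = 5/7 ≈ 0.71429)
x(s, Z) = s**2 + Z*(Z + s)/(5/7 + s) (x(s, Z) = s*s + ((Z + s)/(s + 5/7))*Z = s**2 + ((Z + s)/(5/7 + s))*Z = s**2 + Z*(Z + s)/(5/7 + s))
x(-19, -26) - a(40) = (5*(-19)**2 + 7*(-26)**2 + 7*(-19)**3 + 7*(-26)*(-19))/(5 + 7*(-19)) - 1*40 = (5*361 + 7*676 + 7*(-6859) + 3458)/(5 - 133) - 40 = (1805 + 4732 - 48013 + 3458)/(-128) - 40 = -1/128*(-38018) - 40 = 19009/64 - 40 = 16449/64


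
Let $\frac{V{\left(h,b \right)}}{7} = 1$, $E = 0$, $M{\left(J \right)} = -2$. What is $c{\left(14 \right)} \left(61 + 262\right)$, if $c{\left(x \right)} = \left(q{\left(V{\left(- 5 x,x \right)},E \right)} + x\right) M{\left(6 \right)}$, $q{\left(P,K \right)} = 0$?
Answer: $-9044$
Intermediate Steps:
$V{\left(h,b \right)} = 7$ ($V{\left(h,b \right)} = 7 \cdot 1 = 7$)
$c{\left(x \right)} = - 2 x$ ($c{\left(x \right)} = \left(0 + x\right) \left(-2\right) = x \left(-2\right) = - 2 x$)
$c{\left(14 \right)} \left(61 + 262\right) = \left(-2\right) 14 \left(61 + 262\right) = \left(-28\right) 323 = -9044$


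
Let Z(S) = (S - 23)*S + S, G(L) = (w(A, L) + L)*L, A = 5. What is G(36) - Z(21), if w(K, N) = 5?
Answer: 1497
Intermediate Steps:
G(L) = L*(5 + L) (G(L) = (5 + L)*L = L*(5 + L))
Z(S) = S + S*(-23 + S) (Z(S) = (-23 + S)*S + S = S*(-23 + S) + S = S + S*(-23 + S))
G(36) - Z(21) = 36*(5 + 36) - 21*(-22 + 21) = 36*41 - 21*(-1) = 1476 - 1*(-21) = 1476 + 21 = 1497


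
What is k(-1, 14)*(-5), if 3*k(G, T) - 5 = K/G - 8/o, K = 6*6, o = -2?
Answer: 45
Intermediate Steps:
K = 36
k(G, T) = 3 + 12/G (k(G, T) = 5/3 + (36/G - 8/(-2))/3 = 5/3 + (36/G - 8*(-½))/3 = 5/3 + (36/G + 4)/3 = 5/3 + (4 + 36/G)/3 = 5/3 + (4/3 + 12/G) = 3 + 12/G)
k(-1, 14)*(-5) = (3 + 12/(-1))*(-5) = (3 + 12*(-1))*(-5) = (3 - 12)*(-5) = -9*(-5) = 45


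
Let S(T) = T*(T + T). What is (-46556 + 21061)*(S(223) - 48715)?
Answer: -1293692785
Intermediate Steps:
S(T) = 2*T² (S(T) = T*(2*T) = 2*T²)
(-46556 + 21061)*(S(223) - 48715) = (-46556 + 21061)*(2*223² - 48715) = -25495*(2*49729 - 48715) = -25495*(99458 - 48715) = -25495*50743 = -1293692785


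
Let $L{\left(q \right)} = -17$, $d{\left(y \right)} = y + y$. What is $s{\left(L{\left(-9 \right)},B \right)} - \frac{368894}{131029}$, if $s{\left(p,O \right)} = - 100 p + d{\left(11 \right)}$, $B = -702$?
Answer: $\frac{225263044}{131029} \approx 1719.2$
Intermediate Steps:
$d{\left(y \right)} = 2 y$
$s{\left(p,O \right)} = 22 - 100 p$ ($s{\left(p,O \right)} = - 100 p + 2 \cdot 11 = - 100 p + 22 = 22 - 100 p$)
$s{\left(L{\left(-9 \right)},B \right)} - \frac{368894}{131029} = \left(22 - -1700\right) - \frac{368894}{131029} = \left(22 + 1700\right) - \frac{368894}{131029} = 1722 - \frac{368894}{131029} = \frac{225263044}{131029}$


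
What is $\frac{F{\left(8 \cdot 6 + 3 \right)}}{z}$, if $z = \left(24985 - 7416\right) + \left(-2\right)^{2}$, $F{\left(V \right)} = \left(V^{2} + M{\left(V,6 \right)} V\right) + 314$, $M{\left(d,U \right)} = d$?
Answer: $\frac{5516}{17573} \approx 0.31389$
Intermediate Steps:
$F{\left(V \right)} = 314 + 2 V^{2}$ ($F{\left(V \right)} = \left(V^{2} + V V\right) + 314 = \left(V^{2} + V^{2}\right) + 314 = 2 V^{2} + 314 = 314 + 2 V^{2}$)
$z = 17573$ ($z = 17569 + 4 = 17573$)
$\frac{F{\left(8 \cdot 6 + 3 \right)}}{z} = \frac{314 + 2 \left(8 \cdot 6 + 3\right)^{2}}{17573} = \left(314 + 2 \left(48 + 3\right)^{2}\right) \frac{1}{17573} = \left(314 + 2 \cdot 51^{2}\right) \frac{1}{17573} = \left(314 + 2 \cdot 2601\right) \frac{1}{17573} = \left(314 + 5202\right) \frac{1}{17573} = 5516 \cdot \frac{1}{17573} = \frac{5516}{17573}$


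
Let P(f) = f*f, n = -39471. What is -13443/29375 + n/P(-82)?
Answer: -1249851357/197517500 ≈ -6.3278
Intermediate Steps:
P(f) = f²
-13443/29375 + n/P(-82) = -13443/29375 - 39471/((-82)²) = -13443*1/29375 - 39471/6724 = -13443/29375 - 39471*1/6724 = -13443/29375 - 39471/6724 = -1249851357/197517500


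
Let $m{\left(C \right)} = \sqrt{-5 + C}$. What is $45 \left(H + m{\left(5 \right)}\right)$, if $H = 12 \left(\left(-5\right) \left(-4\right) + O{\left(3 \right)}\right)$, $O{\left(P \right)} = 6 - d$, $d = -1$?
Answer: $14580$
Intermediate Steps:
$O{\left(P \right)} = 7$ ($O{\left(P \right)} = 6 - -1 = 6 + 1 = 7$)
$H = 324$ ($H = 12 \left(\left(-5\right) \left(-4\right) + 7\right) = 12 \left(20 + 7\right) = 12 \cdot 27 = 324$)
$45 \left(H + m{\left(5 \right)}\right) = 45 \left(324 + \sqrt{-5 + 5}\right) = 45 \left(324 + \sqrt{0}\right) = 45 \left(324 + 0\right) = 45 \cdot 324 = 14580$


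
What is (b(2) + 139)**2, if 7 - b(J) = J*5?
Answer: 18496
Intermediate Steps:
b(J) = 7 - 5*J (b(J) = 7 - J*5 = 7 - 5*J)
(b(2) + 139)**2 = ((7 - 5*2) + 139)**2 = ((7 - 10) + 139)**2 = (-3 + 139)**2 = 136**2 = 18496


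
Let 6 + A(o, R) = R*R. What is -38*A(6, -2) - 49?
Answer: 27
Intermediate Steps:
A(o, R) = -6 + R² (A(o, R) = -6 + R*R = -6 + R²)
-38*A(6, -2) - 49 = -38*(-6 + (-2)²) - 49 = -38*(-6 + 4) - 49 = -38*(-2) - 49 = 76 - 49 = 27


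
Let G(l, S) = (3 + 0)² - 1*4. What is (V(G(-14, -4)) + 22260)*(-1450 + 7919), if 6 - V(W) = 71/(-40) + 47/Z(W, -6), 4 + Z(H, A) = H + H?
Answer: 17279947517/120 ≈ 1.4400e+8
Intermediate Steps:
Z(H, A) = -4 + 2*H (Z(H, A) = -4 + (H + H) = -4 + 2*H)
G(l, S) = 5 (G(l, S) = 3² - 4 = 9 - 4 = 5)
V(W) = 311/40 - 47/(-4 + 2*W) (V(W) = 6 - (71/(-40) + 47/(-4 + 2*W)) = 6 - (71*(-1/40) + 47/(-4 + 2*W)) = 6 - (-71/40 + 47/(-4 + 2*W)) = 6 + (71/40 - 47/(-4 + 2*W)) = 311/40 - 47/(-4 + 2*W))
(V(G(-14, -4)) + 22260)*(-1450 + 7919) = ((-1562 + 311*5)/(40*(-2 + 5)) + 22260)*(-1450 + 7919) = ((1/40)*(-1562 + 1555)/3 + 22260)*6469 = ((1/40)*(⅓)*(-7) + 22260)*6469 = (-7/120 + 22260)*6469 = (2671193/120)*6469 = 17279947517/120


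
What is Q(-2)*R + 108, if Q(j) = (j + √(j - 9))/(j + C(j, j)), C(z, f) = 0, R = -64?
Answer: 44 + 32*I*√11 ≈ 44.0 + 106.13*I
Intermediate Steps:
Q(j) = (j + √(-9 + j))/j (Q(j) = (j + √(j - 9))/(j + 0) = (j + √(-9 + j))/j)
Q(-2)*R + 108 = ((-2 + √(-9 - 2))/(-2))*(-64) + 108 = -(-2 + √(-11))/2*(-64) + 108 = -(-2 + I*√11)/2*(-64) + 108 = (1 - I*√11/2)*(-64) + 108 = (-64 + 32*I*√11) + 108 = 44 + 32*I*√11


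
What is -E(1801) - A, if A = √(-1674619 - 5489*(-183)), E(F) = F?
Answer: -1801 - 2*I*√167533 ≈ -1801.0 - 818.62*I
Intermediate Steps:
A = 2*I*√167533 (A = √(-1674619 + 1004487) = √(-670132) = 2*I*√167533 ≈ 818.62*I)
-E(1801) - A = -1*1801 - 2*I*√167533 = -1801 - 2*I*√167533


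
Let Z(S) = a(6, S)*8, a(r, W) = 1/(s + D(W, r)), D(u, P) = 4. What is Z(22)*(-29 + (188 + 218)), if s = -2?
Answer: 1508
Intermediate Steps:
a(r, W) = 1/2 (a(r, W) = 1/(-2 + 4) = 1/2)
Z(S) = 4 (Z(S) = (1/2)*8 = 4)
Z(22)*(-29 + (188 + 218)) = 4*(-29 + (188 + 218)) = 4*(-29 + 406) = 4*377 = 1508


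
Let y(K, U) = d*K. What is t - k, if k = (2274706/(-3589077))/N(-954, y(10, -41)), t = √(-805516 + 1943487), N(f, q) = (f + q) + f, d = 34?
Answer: -162479/401976624 + √1137971 ≈ 1066.8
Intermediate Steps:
y(K, U) = 34*K
N(f, q) = q + 2*f
t = √1137971 ≈ 1066.8
k = 162479/401976624 (k = (2274706/(-3589077))/(34*10 + 2*(-954)) = (2274706*(-1/3589077))/(340 - 1908) = -2274706/3589077/(-1568) = -2274706/3589077*(-1/1568) = 162479/401976624 ≈ 0.00040420)
t - k = √1137971 - 1*162479/401976624 = √1137971 - 162479/401976624 = -162479/401976624 + √1137971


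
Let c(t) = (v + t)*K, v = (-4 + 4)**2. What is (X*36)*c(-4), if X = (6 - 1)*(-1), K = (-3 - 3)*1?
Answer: -4320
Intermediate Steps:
v = 0 (v = 0**2 = 0)
K = -6 (K = -6*1 = -6)
c(t) = -6*t (c(t) = (0 + t)*(-6) = t*(-6) = -6*t)
X = -5 (X = 5*(-1) = -5)
(X*36)*c(-4) = (-5*36)*(-6*(-4)) = -180*24 = -4320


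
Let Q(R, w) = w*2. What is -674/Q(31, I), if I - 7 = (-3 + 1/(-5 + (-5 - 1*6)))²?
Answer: -86272/4193 ≈ -20.575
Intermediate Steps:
I = 4193/256 (I = 7 + (-3 + 1/(-5 + (-5 - 1*6)))² = 7 + (-3 + 1/(-5 + (-5 - 6)))² = 7 + (-3 + 1/(-5 - 11))² = 7 + (-3 + 1/(-16))² = 7 + (-3 - 1/16)² = 7 + (-49/16)² = 7 + 2401/256 = 4193/256 ≈ 16.379)
Q(R, w) = 2*w
-674/Q(31, I) = -674/(2*(4193/256)) = -674/4193/128 = -674*128/4193 = -86272/4193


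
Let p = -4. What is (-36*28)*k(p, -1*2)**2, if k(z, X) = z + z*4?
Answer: -403200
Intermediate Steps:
k(z, X) = 5*z (k(z, X) = z + 4*z = 5*z)
(-36*28)*k(p, -1*2)**2 = (-36*28)*(5*(-4))**2 = -1008*(-20)**2 = -1008*400 = -403200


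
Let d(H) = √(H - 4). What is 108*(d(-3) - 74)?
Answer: -7992 + 108*I*√7 ≈ -7992.0 + 285.74*I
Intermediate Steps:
d(H) = √(-4 + H)
108*(d(-3) - 74) = 108*(√(-4 - 3) - 74) = 108*(√(-7) - 74) = 108*(I*√7 - 74) = 108*(-74 + I*√7) = -7992 + 108*I*√7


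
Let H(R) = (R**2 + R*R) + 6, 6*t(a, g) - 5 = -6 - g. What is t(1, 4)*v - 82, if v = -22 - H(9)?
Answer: 229/3 ≈ 76.333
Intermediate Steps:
t(a, g) = -1/6 - g/6 (t(a, g) = 5/6 + (-6 - g)/6 = 5/6 + (-1 - g/6) = -1/6 - g/6)
H(R) = 6 + 2*R**2 (H(R) = (R**2 + R**2) + 6 = 2*R**2 + 6 = 6 + 2*R**2)
v = -190 (v = -22 - (6 + 2*9**2) = -22 - (6 + 2*81) = -22 - (6 + 162) = -22 - 1*168 = -22 - 168 = -190)
t(1, 4)*v - 82 = (-1/6 - 1/6*4)*(-190) - 82 = (-1/6 - 2/3)*(-190) - 82 = -5/6*(-190) - 82 = 475/3 - 82 = 229/3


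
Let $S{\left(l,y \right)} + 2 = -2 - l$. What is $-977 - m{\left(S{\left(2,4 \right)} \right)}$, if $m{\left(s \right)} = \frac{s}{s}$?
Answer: $-978$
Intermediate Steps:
$S{\left(l,y \right)} = -4 - l$ ($S{\left(l,y \right)} = -2 - \left(2 + l\right) = -4 - l$)
$m{\left(s \right)} = 1$
$-977 - m{\left(S{\left(2,4 \right)} \right)} = -977 - 1 = -978$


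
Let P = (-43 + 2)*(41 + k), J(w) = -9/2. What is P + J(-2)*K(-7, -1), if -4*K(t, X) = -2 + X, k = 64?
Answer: -34467/8 ≈ -4308.4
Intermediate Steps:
K(t, X) = ½ - X/4 (K(t, X) = -(-2 + X)/4 = ½ - X/4)
J(w) = -9/2 (J(w) = -9*½ = -9/2)
P = -4305 (P = (-43 + 2)*(41 + 64) = -41*105 = -4305)
P + J(-2)*K(-7, -1) = -4305 - 9*(½ - ¼*(-1))/2 = -4305 - 9*(½ + ¼)/2 = -4305 - 9/2*¾ = -4305 - 27/8 = -34467/8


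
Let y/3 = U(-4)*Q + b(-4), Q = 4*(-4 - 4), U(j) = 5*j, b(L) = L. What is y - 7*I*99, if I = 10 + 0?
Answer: -5022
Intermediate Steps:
Q = -32 (Q = 4*(-8) = -32)
y = 1908 (y = 3*((5*(-4))*(-32) - 4) = 3*(-20*(-32) - 4) = 3*(640 - 4) = 3*636 = 1908)
I = 10
y - 7*I*99 = 1908 - 7*10*99 = 1908 - 70*99 = 1908 - 6930 = -5022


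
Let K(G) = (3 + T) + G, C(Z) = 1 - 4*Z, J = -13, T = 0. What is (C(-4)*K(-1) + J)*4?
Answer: 84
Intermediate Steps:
K(G) = 3 + G (K(G) = (3 + 0) + G = 3 + G)
(C(-4)*K(-1) + J)*4 = ((1 - 4*(-4))*(3 - 1) - 13)*4 = ((1 + 16)*2 - 13)*4 = (17*2 - 13)*4 = (34 - 13)*4 = 21*4 = 84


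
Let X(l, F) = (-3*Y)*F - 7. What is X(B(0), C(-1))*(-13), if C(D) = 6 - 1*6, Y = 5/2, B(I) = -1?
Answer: 91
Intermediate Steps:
Y = 5/2 (Y = 5*(1/2) = 5/2 ≈ 2.5000)
C(D) = 0 (C(D) = 6 - 6 = 0)
X(l, F) = -7 - 15*F/2 (X(l, F) = (-3*5/2)*F - 7 = -15*F/2 - 7 = -7 - 15*F/2)
X(B(0), C(-1))*(-13) = (-7 - 15/2*0)*(-13) = (-7 + 0)*(-13) = -7*(-13) = 91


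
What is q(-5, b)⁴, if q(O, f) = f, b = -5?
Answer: 625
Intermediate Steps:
q(-5, b)⁴ = (-5)⁴ = 625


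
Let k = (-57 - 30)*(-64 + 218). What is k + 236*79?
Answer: 5246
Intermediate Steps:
k = -13398 (k = -87*154 = -13398)
k + 236*79 = -13398 + 236*79 = -13398 + 18644 = 5246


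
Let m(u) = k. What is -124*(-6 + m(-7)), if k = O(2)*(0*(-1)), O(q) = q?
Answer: 744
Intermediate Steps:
k = 0 (k = 2*(0*(-1)) = 2*0 = 0)
m(u) = 0
-124*(-6 + m(-7)) = -124*(-6 + 0) = -124*(-6) = 744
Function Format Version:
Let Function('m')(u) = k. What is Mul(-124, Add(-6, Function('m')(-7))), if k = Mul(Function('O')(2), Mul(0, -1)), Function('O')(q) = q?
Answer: 744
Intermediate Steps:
k = 0 (k = Mul(2, Mul(0, -1)) = Mul(2, 0) = 0)
Function('m')(u) = 0
Mul(-124, Add(-6, Function('m')(-7))) = Mul(-124, Add(-6, 0)) = Mul(-124, -6) = 744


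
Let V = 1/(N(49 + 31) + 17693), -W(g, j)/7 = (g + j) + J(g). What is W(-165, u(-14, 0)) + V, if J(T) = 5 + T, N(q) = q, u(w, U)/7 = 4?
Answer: 36950068/17773 ≈ 2079.0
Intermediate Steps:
u(w, U) = 28 (u(w, U) = 7*4 = 28)
W(g, j) = -35 - 14*g - 7*j (W(g, j) = -7*((g + j) + (5 + g)) = -7*(5 + j + 2*g) = -35 - 14*g - 7*j)
V = 1/17773 (V = 1/((49 + 31) + 17693) = 1/(80 + 17693) = 1/17773 ≈ 5.6265e-5)
W(-165, u(-14, 0)) + V = (-35 - 14*(-165) - 7*28) + 1/17773 = (-35 + 2310 - 196) + 1/17773 = 2079 + 1/17773 = 36950068/17773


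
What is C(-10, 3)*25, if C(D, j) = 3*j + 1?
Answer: 250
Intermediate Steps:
C(D, j) = 1 + 3*j
C(-10, 3)*25 = (1 + 3*3)*25 = (1 + 9)*25 = 10*25 = 250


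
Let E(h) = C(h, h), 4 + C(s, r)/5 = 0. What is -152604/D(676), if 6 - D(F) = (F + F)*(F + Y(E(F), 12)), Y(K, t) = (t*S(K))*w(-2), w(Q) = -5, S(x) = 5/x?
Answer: 76302/467113 ≈ 0.16335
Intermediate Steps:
C(s, r) = -20 (C(s, r) = -20 + 5*0 = -20 + 0 = -20)
E(h) = -20
Y(K, t) = -25*t/K (Y(K, t) = (t*(5/K))*(-5) = (5*t/K)*(-5) = -25*t/K)
D(F) = 6 - 2*F*(15 + F) (D(F) = 6 - (F + F)*(F - 25*12/(-20)) = 6 - 2*F*(F - 25*12*(-1/20)) = 6 - 2*F*(F + 15) = 6 - 2*F*(15 + F))
-152604/D(676) = -152604/(6 - 30*676 - 2*676²) = -152604/(6 - 20280 - 2*456976) = -152604/(6 - 20280 - 913952) = -152604/(-934226) = -152604*(-1/934226) = 76302/467113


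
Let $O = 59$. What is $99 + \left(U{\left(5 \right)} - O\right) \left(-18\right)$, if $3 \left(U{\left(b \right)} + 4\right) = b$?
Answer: $1203$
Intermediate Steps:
$U{\left(b \right)} = -4 + \frac{b}{3}$
$99 + \left(U{\left(5 \right)} - O\right) \left(-18\right) = 99 + \left(\left(-4 + \frac{1}{3} \cdot 5\right) - 59\right) \left(-18\right) = 99 + \left(\left(-4 + \frac{5}{3}\right) - 59\right) \left(-18\right) = 99 + \left(- \frac{7}{3} - 59\right) \left(-18\right) = 99 - -1104 = 99 + 1104 = 1203$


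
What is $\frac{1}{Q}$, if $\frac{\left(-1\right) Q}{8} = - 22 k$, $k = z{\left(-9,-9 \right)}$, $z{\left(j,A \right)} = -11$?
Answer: $- \frac{1}{1936} \approx -0.00051653$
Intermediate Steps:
$k = -11$
$Q = -1936$ ($Q = - 8 \left(\left(-22\right) \left(-11\right)\right) = \left(-8\right) 242 = -1936$)
$\frac{1}{Q} = \frac{1}{-1936} = - \frac{1}{1936}$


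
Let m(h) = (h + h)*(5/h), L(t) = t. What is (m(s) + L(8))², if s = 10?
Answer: 324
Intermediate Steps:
m(h) = 10 (m(h) = (2*h)*(5/h) = 10)
(m(s) + L(8))² = (10 + 8)² = 18² = 324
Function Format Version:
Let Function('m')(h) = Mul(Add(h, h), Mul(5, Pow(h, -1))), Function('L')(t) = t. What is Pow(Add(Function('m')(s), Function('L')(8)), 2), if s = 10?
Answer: 324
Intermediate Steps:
Function('m')(h) = 10 (Function('m')(h) = Mul(Mul(2, h), Mul(5, Pow(h, -1))) = 10)
Pow(Add(Function('m')(s), Function('L')(8)), 2) = Pow(Add(10, 8), 2) = Pow(18, 2) = 324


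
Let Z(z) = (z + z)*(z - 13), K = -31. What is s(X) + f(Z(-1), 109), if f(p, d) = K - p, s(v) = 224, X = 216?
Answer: 165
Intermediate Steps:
Z(z) = 2*z*(-13 + z) (Z(z) = (2*z)*(-13 + z) = 2*z*(-13 + z))
f(p, d) = -31 - p
s(X) + f(Z(-1), 109) = 224 + (-31 - 2*(-1)*(-13 - 1)) = 224 + (-31 - 2*(-1)*(-14)) = 224 + (-31 - 1*28) = 224 + (-31 - 28) = 224 - 59 = 165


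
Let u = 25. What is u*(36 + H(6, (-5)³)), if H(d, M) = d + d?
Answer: 1200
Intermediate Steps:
H(d, M) = 2*d
u*(36 + H(6, (-5)³)) = 25*(36 + 2*6) = 25*(36 + 12) = 25*48 = 1200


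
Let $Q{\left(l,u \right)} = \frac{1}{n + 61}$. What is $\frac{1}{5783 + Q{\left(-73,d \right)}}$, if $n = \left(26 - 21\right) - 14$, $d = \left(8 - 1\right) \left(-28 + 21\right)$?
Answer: $\frac{52}{300717} \approx 0.00017292$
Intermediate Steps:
$d = -49$ ($d = 7 \left(-7\right) = -49$)
$n = -9$ ($n = 5 - 14 = -9$)
$Q{\left(l,u \right)} = \frac{1}{52}$ ($Q{\left(l,u \right)} = \frac{1}{-9 + 61} = \frac{1}{52}$)
$\frac{1}{5783 + Q{\left(-73,d \right)}} = \frac{1}{5783 + \frac{1}{52}} = \frac{1}{\frac{300717}{52}} = \frac{52}{300717}$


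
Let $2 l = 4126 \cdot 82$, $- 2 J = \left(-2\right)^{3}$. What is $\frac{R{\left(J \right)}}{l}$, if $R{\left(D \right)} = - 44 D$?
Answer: $- \frac{88}{84583} \approx -0.0010404$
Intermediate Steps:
$J = 4$ ($J = - \frac{\left(-2\right)^{3}}{2} = \left(- \frac{1}{2}\right) \left(-8\right) = 4$)
$l = 169166$ ($l = \frac{4126 \cdot 82}{2} = \frac{1}{2} \cdot 338332 = 169166$)
$\frac{R{\left(J \right)}}{l} = \frac{\left(-44\right) 4}{169166} = \left(-176\right) \frac{1}{169166} = - \frac{88}{84583}$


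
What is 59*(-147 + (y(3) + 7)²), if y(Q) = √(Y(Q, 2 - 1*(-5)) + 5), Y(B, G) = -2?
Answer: -5605 + 826*√3 ≈ -4174.3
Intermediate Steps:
y(Q) = √3 (y(Q) = √(-2 + 5) = √3)
59*(-147 + (y(3) + 7)²) = 59*(-147 + (√3 + 7)²) = 59*(-147 + (7 + √3)²) = -8673 + 59*(7 + √3)²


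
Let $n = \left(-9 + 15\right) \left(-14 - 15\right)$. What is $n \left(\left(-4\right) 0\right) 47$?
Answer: $0$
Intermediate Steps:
$n = -174$ ($n = 6 \left(-29\right) = -174$)
$n \left(\left(-4\right) 0\right) 47 = - 174 \left(\left(-4\right) 0\right) 47 = \left(-174\right) 0 \cdot 47 = 0 \cdot 47 = 0$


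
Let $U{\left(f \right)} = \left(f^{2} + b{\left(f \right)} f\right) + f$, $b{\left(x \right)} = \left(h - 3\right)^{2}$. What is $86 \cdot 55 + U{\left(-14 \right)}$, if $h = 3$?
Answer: $4912$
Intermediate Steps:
$b{\left(x \right)} = 0$ ($b{\left(x \right)} = \left(3 - 3\right)^{2} = 0^{2} = 0$)
$U{\left(f \right)} = f + f^{2}$ ($U{\left(f \right)} = \left(f^{2} + 0 f\right) + f = \left(f^{2} + 0\right) + f = f^{2} + f = f + f^{2}$)
$86 \cdot 55 + U{\left(-14 \right)} = 86 \cdot 55 - 14 \left(1 - 14\right) = 4730 - -182 = 4730 + 182 = 4912$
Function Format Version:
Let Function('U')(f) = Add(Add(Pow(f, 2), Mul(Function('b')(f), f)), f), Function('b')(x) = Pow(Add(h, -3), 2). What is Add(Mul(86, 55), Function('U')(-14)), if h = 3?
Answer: 4912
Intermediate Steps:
Function('b')(x) = 0 (Function('b')(x) = Pow(Add(3, -3), 2) = Pow(0, 2) = 0)
Function('U')(f) = Add(f, Pow(f, 2)) (Function('U')(f) = Add(Add(Pow(f, 2), Mul(0, f)), f) = Add(Add(Pow(f, 2), 0), f) = Add(Pow(f, 2), f) = Add(f, Pow(f, 2)))
Add(Mul(86, 55), Function('U')(-14)) = Add(Mul(86, 55), Mul(-14, Add(1, -14))) = Add(4730, Mul(-14, -13)) = Add(4730, 182) = 4912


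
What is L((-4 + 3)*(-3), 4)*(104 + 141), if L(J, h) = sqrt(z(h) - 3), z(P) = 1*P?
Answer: 245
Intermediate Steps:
z(P) = P
L(J, h) = sqrt(-3 + h) (L(J, h) = sqrt(h - 3) = sqrt(-3 + h))
L((-4 + 3)*(-3), 4)*(104 + 141) = sqrt(-3 + 4)*(104 + 141) = sqrt(1)*245 = 1*245 = 245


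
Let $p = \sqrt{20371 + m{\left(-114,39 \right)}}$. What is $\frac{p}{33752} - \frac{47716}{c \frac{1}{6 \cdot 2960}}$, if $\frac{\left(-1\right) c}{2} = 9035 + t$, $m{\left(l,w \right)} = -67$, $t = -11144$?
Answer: $- \frac{3817280}{19} + \frac{3 \sqrt{141}}{8438} \approx -2.0091 \cdot 10^{5}$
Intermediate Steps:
$c = 4218$ ($c = - 2 \left(9035 - 11144\right) = \left(-2\right) \left(-2109\right) = 4218$)
$p = 12 \sqrt{141}$ ($p = \sqrt{20371 - 67} = \sqrt{20304} = 12 \sqrt{141} \approx 142.49$)
$\frac{p}{33752} - \frac{47716}{c \frac{1}{6 \cdot 2960}} = \frac{12 \sqrt{141}}{33752} - \frac{47716}{4218 \frac{1}{6 \cdot 2960}} = 12 \sqrt{141} \cdot \frac{1}{33752} - \frac{47716}{4218 \cdot \frac{1}{17760}} = \frac{3 \sqrt{141}}{8438} - \frac{47716}{4218 \cdot \frac{1}{17760}} = \frac{3 \sqrt{141}}{8438} - \frac{47716}{\frac{19}{80}} = \frac{3 \sqrt{141}}{8438} - \frac{3817280}{19} = - \frac{3817280}{19} + \frac{3 \sqrt{141}}{8438}$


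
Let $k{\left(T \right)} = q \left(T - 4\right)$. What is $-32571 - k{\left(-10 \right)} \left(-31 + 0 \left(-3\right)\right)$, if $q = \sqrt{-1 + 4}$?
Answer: $-32571 - 434 \sqrt{3} \approx -33323.0$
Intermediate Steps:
$q = \sqrt{3} \approx 1.732$
$k{\left(T \right)} = \sqrt{3} \left(-4 + T\right)$ ($k{\left(T \right)} = \sqrt{3} \left(T - 4\right) = \sqrt{3} \left(-4 + T\right)$)
$-32571 - k{\left(-10 \right)} \left(-31 + 0 \left(-3\right)\right) = -32571 - \sqrt{3} \left(-4 - 10\right) \left(-31 + 0 \left(-3\right)\right) = -32571 - \sqrt{3} \left(-14\right) \left(-31 + 0\right) = -32571 - - 14 \sqrt{3} \left(-31\right) = -32571 - 434 \sqrt{3}$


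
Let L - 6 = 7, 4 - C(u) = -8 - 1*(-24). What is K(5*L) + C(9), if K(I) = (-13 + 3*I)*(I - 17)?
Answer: 8724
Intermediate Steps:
C(u) = -12 (C(u) = 4 - (-8 - 1*(-24)) = 4 - (-8 + 24) = 4 - 1*16 = 4 - 16 = -12)
L = 13 (L = 6 + 7 = 13)
K(I) = (-17 + I)*(-13 + 3*I) (K(I) = (-13 + 3*I)*(-17 + I) = (-17 + I)*(-13 + 3*I))
K(5*L) + C(9) = (221 - 320*13 + 3*(5*13)**2) - 12 = (221 - 64*65 + 3*65**2) - 12 = (221 - 4160 + 3*4225) - 12 = (221 - 4160 + 12675) - 12 = 8736 - 12 = 8724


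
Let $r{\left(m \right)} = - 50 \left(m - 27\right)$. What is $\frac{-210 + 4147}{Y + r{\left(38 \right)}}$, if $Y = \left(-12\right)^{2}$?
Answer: $- \frac{3937}{406} \approx -9.697$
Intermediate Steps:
$Y = 144$
$r{\left(m \right)} = 1350 - 50 m$ ($r{\left(m \right)} = - 50 \left(-27 + m\right) = 1350 - 50 m$)
$\frac{-210 + 4147}{Y + r{\left(38 \right)}} = \frac{-210 + 4147}{144 + \left(1350 - 1900\right)} = \frac{3937}{144 + \left(1350 - 1900\right)} = \frac{3937}{144 - 550} = \frac{3937}{-406} = 3937 \left(- \frac{1}{406}\right) = - \frac{3937}{406}$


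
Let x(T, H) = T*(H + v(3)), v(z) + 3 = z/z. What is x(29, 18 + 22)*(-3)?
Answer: -3306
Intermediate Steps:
v(z) = -2 (v(z) = -3 + z/z = -3 + 1 = -2)
x(T, H) = T*(-2 + H) (x(T, H) = T*(H - 2) = T*(-2 + H))
x(29, 18 + 22)*(-3) = (29*(-2 + (18 + 22)))*(-3) = (29*(-2 + 40))*(-3) = (29*38)*(-3) = 1102*(-3) = -3306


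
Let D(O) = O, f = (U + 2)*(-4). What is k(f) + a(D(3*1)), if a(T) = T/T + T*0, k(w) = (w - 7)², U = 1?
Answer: 362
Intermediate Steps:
f = -12 (f = (1 + 2)*(-4) = 3*(-4) = -12)
k(w) = (-7 + w)²
a(T) = 1 (a(T) = 1 + 0 = 1)
k(f) + a(D(3*1)) = (-7 - 12)² + 1 = (-19)² + 1 = 361 + 1 = 362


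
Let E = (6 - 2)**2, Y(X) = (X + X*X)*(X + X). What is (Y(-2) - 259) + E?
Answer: -251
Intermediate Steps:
Y(X) = 2*X*(X + X**2) (Y(X) = (X + X**2)*(2*X) = 2*X*(X + X**2))
E = 16 (E = 4**2 = 16)
(Y(-2) - 259) + E = (2*(-2)**2*(1 - 2) - 259) + 16 = (2*4*(-1) - 259) + 16 = (-8 - 259) + 16 = -267 + 16 = -251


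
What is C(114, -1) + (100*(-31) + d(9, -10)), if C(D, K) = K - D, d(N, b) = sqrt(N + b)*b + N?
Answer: -3206 - 10*I ≈ -3206.0 - 10.0*I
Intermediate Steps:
d(N, b) = N + b*sqrt(N + b) (d(N, b) = b*sqrt(N + b) + N = N + b*sqrt(N + b))
C(114, -1) + (100*(-31) + d(9, -10)) = (-1 - 1*114) + (100*(-31) + (9 - 10*sqrt(9 - 10))) = (-1 - 114) + (-3100 + (9 - 10*I)) = -115 + (-3100 + (9 - 10*I)) = -115 + (-3091 - 10*I) = -3206 - 10*I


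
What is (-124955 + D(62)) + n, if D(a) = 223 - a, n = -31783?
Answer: -156577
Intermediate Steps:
(-124955 + D(62)) + n = (-124955 + (223 - 1*62)) - 31783 = (-124955 + (223 - 62)) - 31783 = (-124955 + 161) - 31783 = -124794 - 31783 = -156577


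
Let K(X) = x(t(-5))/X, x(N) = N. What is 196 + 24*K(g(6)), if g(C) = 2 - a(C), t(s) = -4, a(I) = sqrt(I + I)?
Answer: 220 + 24*sqrt(3) ≈ 261.57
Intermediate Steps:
a(I) = sqrt(2)*sqrt(I) (a(I) = sqrt(2*I) = sqrt(2)*sqrt(I))
g(C) = 2 - sqrt(2)*sqrt(C)
K(X) = -4/X
196 + 24*K(g(6)) = 196 + 24*(-4/(2 - sqrt(2)*sqrt(6))) = 196 + 24*(-4/(2 - 2*sqrt(3))) = 196 - 96/(2 - 2*sqrt(3))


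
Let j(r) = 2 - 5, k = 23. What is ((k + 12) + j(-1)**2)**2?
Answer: 1936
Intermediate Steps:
j(r) = -3
((k + 12) + j(-1)**2)**2 = ((23 + 12) + (-3)**2)**2 = (35 + 9)**2 = 44**2 = 1936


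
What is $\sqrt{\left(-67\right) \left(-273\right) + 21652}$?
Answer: $\sqrt{39943} \approx 199.86$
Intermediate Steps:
$\sqrt{\left(-67\right) \left(-273\right) + 21652} = \sqrt{18291 + 21652} = \sqrt{39943}$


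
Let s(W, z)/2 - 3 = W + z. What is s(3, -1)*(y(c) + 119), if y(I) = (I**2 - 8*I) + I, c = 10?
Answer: 1490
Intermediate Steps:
s(W, z) = 6 + 2*W + 2*z (s(W, z) = 6 + 2*(W + z) = 6 + (2*W + 2*z) = 6 + 2*W + 2*z)
y(I) = I**2 - 7*I
s(3, -1)*(y(c) + 119) = (6 + 2*3 + 2*(-1))*(10*(-7 + 10) + 119) = (6 + 6 - 2)*(10*3 + 119) = 10*(30 + 119) = 10*149 = 1490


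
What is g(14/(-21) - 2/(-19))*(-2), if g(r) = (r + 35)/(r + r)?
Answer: 1963/32 ≈ 61.344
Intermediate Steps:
g(r) = (35 + r)/(2*r) (g(r) = (35 + r)/((2*r)) = (35 + r)*(1/(2*r)) = (35 + r)/(2*r))
g(14/(-21) - 2/(-19))*(-2) = ((35 + (14/(-21) - 2/(-19)))/(2*(14/(-21) - 2/(-19))))*(-2) = ((35 + (14*(-1/21) - 2*(-1/19)))/(2*(14*(-1/21) - 2*(-1/19))))*(-2) = ((35 + (-2/3 + 2/19))/(2*(-2/3 + 2/19)))*(-2) = ((35 - 32/57)/(2*(-32/57)))*(-2) = ((1/2)*(-57/32)*(1963/57))*(-2) = -1963/64*(-2) = 1963/32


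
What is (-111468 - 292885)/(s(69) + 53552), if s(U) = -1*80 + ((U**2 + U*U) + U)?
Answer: -404353/63063 ≈ -6.4119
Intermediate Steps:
s(U) = -80 + U + 2*U**2 (s(U) = -80 + ((U**2 + U**2) + U) = -80 + (2*U**2 + U) = -80 + (U + 2*U**2) = -80 + U + 2*U**2)
(-111468 - 292885)/(s(69) + 53552) = (-111468 - 292885)/((-80 + 69 + 2*69**2) + 53552) = -404353/((-80 + 69 + 2*4761) + 53552) = -404353/((-80 + 69 + 9522) + 53552) = -404353/(9511 + 53552) = -404353/63063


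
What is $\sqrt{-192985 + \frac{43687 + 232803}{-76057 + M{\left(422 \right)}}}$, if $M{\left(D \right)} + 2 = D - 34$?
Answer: $\frac{5 i \sqrt{44202895091367}}{75671} \approx 439.3 i$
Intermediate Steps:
$M{\left(D \right)} = -36 + D$ ($M{\left(D \right)} = -2 + \left(D - 34\right) = -2 + \left(-34 + D\right) = -36 + D$)
$\sqrt{-192985 + \frac{43687 + 232803}{-76057 + M{\left(422 \right)}}} = \sqrt{-192985 + \frac{43687 + 232803}{-76057 + \left(-36 + 422\right)}} = \sqrt{-192985 + \frac{276490}{-76057 + 386}} = \sqrt{-192985 + \frac{276490}{-75671}} = \sqrt{-192985 + 276490 \left(- \frac{1}{75671}\right)} = \sqrt{-192985 - \frac{276490}{75671}} = \sqrt{- \frac{14603644425}{75671}} = \frac{5 i \sqrt{44202895091367}}{75671}$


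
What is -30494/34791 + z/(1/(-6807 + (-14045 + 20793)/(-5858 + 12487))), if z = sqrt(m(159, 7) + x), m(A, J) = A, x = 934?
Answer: -30494/34791 - 6445265*sqrt(1093)/947 ≈ -2.2501e+5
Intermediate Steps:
z = sqrt(1093) (z = sqrt(159 + 934) = sqrt(1093) ≈ 33.061)
-30494/34791 + z/(1/(-6807 + (-14045 + 20793)/(-5858 + 12487))) = -30494/34791 + sqrt(1093)/(1/(-6807 + (-14045 + 20793)/(-5858 + 12487))) = -30494*1/34791 + sqrt(1093)/(1/(-6807 + 6748/6629)) = -30494/34791 + sqrt(1093)/(1/(-6807 + 6748*(1/6629))) = -30494/34791 + sqrt(1093)/(1/(-6807 + 964/947)) = -30494/34791 + sqrt(1093)/(1/(-6445265/947)) = -30494/34791 + sqrt(1093)/(-947/6445265) = -30494/34791 + sqrt(1093)*(-6445265/947) = -30494/34791 - 6445265*sqrt(1093)/947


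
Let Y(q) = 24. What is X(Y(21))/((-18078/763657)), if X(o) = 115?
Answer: -3818285/786 ≈ -4857.9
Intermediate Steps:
X(Y(21))/((-18078/763657)) = 115/((-18078/763657)) = 115/((-18078*1/763657)) = 115/(-18078/763657) = 115*(-763657/18078) = -3818285/786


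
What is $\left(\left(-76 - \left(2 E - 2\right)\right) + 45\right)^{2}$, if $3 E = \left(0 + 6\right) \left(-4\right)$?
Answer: $169$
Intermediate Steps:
$E = -8$ ($E = \frac{\left(0 + 6\right) \left(-4\right)}{3} = \frac{6 \left(-4\right)}{3} = \frac{1}{3} \left(-24\right) = -8$)
$\left(\left(-76 - \left(2 E - 2\right)\right) + 45\right)^{2} = \left(\left(-76 - \left(2 \left(-8\right) - 2\right)\right) + 45\right)^{2} = \left(\left(-76 - \left(-16 - 2\right)\right) + 45\right)^{2} = \left(\left(-76 - -18\right) + 45\right)^{2} = \left(\left(-76 + 18\right) + 45\right)^{2} = \left(-58 + 45\right)^{2} = \left(-13\right)^{2} = 169$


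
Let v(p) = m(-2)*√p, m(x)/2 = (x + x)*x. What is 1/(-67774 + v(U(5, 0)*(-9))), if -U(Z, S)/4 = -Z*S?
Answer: -1/67774 ≈ -1.4755e-5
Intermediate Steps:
U(Z, S) = 4*S*Z (U(Z, S) = -(-4)*Z*S = -(-4)*S*Z = 4*S*Z)
m(x) = 4*x² (m(x) = 2*((x + x)*x) = 2*((2*x)*x) = 2*(2*x²) = 4*x²)
v(p) = 16*√p (v(p) = (4*(-2)²)*√p = (4*4)*√p = 16*√p)
1/(-67774 + v(U(5, 0)*(-9))) = 1/(-67774 + 16*√((4*0*5)*(-9))) = 1/(-67774 + 16*√(0*(-9))) = 1/(-67774 + 16*√0) = 1/(-67774 + 16*0) = 1/(-67774 + 0) = 1/(-67774) = -1/67774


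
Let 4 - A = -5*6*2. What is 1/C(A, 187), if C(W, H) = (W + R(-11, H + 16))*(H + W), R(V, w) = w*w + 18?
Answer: 1/10364041 ≈ 9.6487e-8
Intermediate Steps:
A = 64 (A = 4 - (-5*6)*2 = 4 - (-30)*2 = 4 - 1*(-60) = 4 + 60 = 64)
R(V, w) = 18 + w² (R(V, w) = w² + 18 = 18 + w²)
C(W, H) = (H + W)*(18 + W + (16 + H)²) (C(W, H) = (W + (18 + (H + 16)²))*(H + W) = (W + (18 + (16 + H)²))*(H + W) = (18 + W + (16 + H)²)*(H + W) = (H + W)*(18 + W + (16 + H)²))
1/C(A, 187) = 1/(64² + 187*64 + 187*(18 + (16 + 187)²) + 64*(18 + (16 + 187)²)) = 1/(4096 + 11968 + 187*(18 + 203²) + 64*(18 + 203²)) = 1/(4096 + 11968 + 187*(18 + 41209) + 64*(18 + 41209)) = 1/(4096 + 11968 + 187*41227 + 64*41227) = 1/(4096 + 11968 + 7709449 + 2638528) = 1/10364041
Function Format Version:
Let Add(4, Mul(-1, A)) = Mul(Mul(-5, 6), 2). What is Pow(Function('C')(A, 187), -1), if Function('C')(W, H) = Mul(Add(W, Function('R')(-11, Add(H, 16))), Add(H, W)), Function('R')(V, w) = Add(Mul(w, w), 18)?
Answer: Rational(1, 10364041) ≈ 9.6487e-8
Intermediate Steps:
A = 64 (A = Add(4, Mul(-1, Mul(Mul(-5, 6), 2))) = Add(4, Mul(-1, Mul(-30, 2))) = Add(4, Mul(-1, -60)) = Add(4, 60) = 64)
Function('R')(V, w) = Add(18, Pow(w, 2)) (Function('R')(V, w) = Add(Pow(w, 2), 18) = Add(18, Pow(w, 2)))
Function('C')(W, H) = Mul(Add(H, W), Add(18, W, Pow(Add(16, H), 2))) (Function('C')(W, H) = Mul(Add(W, Add(18, Pow(Add(H, 16), 2))), Add(H, W)) = Mul(Add(W, Add(18, Pow(Add(16, H), 2))), Add(H, W)) = Mul(Add(18, W, Pow(Add(16, H), 2)), Add(H, W)) = Mul(Add(H, W), Add(18, W, Pow(Add(16, H), 2))))
Pow(Function('C')(A, 187), -1) = Pow(Add(Pow(64, 2), Mul(187, 64), Mul(187, Add(18, Pow(Add(16, 187), 2))), Mul(64, Add(18, Pow(Add(16, 187), 2)))), -1) = Pow(Add(4096, 11968, Mul(187, Add(18, Pow(203, 2))), Mul(64, Add(18, Pow(203, 2)))), -1) = Pow(Add(4096, 11968, Mul(187, Add(18, 41209)), Mul(64, Add(18, 41209))), -1) = Pow(Add(4096, 11968, Mul(187, 41227), Mul(64, 41227)), -1) = Pow(Add(4096, 11968, 7709449, 2638528), -1) = Pow(10364041, -1) = Rational(1, 10364041)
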